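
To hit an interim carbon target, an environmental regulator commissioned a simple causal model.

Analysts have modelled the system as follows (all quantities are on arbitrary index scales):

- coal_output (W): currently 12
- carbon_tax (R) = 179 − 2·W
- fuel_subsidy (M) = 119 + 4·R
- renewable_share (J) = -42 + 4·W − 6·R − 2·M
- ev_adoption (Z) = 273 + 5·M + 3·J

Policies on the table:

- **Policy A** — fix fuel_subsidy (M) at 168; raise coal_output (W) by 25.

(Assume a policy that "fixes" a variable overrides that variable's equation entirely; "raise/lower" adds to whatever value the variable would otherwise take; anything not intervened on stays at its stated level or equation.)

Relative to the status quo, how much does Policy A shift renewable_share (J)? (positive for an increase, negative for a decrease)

Baseline:
  W = 12
  R = 179 − 2·12 = 155
  M = 119 + 4·155 = 739
  J = -42 + 4·12 − 6·155 − 2·739 = -2402
Policy A (M := 168, W + 25):
  W = 12 + 25 = 37
  R = 179 − 2·37 = 105
  M = 168
  J = -42 + 4·37 − 6·105 − 2·168 = -860
Change in J: -860 − (-2402) = 1542

1542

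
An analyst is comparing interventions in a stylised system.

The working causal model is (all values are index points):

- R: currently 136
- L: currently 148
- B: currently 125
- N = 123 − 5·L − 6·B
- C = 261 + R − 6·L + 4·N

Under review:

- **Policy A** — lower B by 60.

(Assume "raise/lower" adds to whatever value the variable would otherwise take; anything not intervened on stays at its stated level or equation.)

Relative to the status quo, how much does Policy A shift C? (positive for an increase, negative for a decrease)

Baseline:
  R = 136
  L = 148
  B = 125
  N = 123 − 5·148 − 6·125 = -1367
  C = 261 + 136 − 6·148 + 4·(-1367) = -5959
Policy A (B − 60):
  R = 136
  L = 148
  B = 125 − 60 = 65
  N = 123 − 5·148 − 6·65 = -1007
  C = 261 + 136 − 6·148 + 4·(-1007) = -4519
Change in C: -4519 − (-5959) = 1440

1440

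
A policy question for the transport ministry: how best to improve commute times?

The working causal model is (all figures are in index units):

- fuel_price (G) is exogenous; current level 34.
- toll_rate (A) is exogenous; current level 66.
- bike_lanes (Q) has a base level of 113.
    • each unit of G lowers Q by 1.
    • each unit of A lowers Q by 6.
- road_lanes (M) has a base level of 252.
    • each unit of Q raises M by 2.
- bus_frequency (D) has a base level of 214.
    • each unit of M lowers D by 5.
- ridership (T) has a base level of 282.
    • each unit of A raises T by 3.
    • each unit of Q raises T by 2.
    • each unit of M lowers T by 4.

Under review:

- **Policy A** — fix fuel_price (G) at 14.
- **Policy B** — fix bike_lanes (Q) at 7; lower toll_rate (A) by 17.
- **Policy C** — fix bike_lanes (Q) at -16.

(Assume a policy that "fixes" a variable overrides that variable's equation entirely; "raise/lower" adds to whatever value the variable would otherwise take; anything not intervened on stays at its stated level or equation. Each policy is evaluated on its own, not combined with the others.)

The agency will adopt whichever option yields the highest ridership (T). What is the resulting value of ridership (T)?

Policy A (G := 14):
  G = 14
  A = 66
  Q = 113 − 14 − 6·66 = -297
  M = 252 + 2·(-297) = -342
  T = 282 + 3·66 + 2·(-297) − 4·(-342) = 1254
Policy B (Q := 7, A − 17):
  G = 34
  A = 66 − 17 = 49
  Q = 7
  M = 252 + 2·7 = 266
  T = 282 + 3·49 + 2·7 − 4·266 = -621
Policy C (Q := -16):
  G = 34
  A = 66
  Q = -16
  M = 252 + 2·(-16) = 220
  T = 282 + 3·66 + 2·(-16) − 4·220 = -432
Comparing — Policy A: T=1254, Policy B: T=-621, Policy C: T=-432. Highest is 1254 (Policy A).

1254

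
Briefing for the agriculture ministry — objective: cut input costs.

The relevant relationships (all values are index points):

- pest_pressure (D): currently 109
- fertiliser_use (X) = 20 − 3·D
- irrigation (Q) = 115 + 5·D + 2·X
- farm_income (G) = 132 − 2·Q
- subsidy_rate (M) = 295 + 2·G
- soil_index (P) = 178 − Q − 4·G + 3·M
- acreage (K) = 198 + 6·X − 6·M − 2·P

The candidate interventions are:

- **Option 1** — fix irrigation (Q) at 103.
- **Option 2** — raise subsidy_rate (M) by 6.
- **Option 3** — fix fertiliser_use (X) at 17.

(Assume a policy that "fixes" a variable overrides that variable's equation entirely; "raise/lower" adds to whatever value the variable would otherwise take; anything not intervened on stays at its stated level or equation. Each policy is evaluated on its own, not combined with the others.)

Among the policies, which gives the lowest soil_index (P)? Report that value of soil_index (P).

-2143

Option 1 (Q := 103):
  D = 109
  X = 20 − 3·109 = -307
  Q = 103
  G = 132 − 2·103 = -74
  M = 295 + 2·(-74) = 147
  P = 178 − 103 − 4·(-74) + 3·147 = 812
Option 2 (M + 6):
  D = 109
  X = 20 − 3·109 = -307
  Q = 115 + 5·109 + 2·(-307) = 46
  G = 132 − 2·46 = 40
  M = 295 + 2·40 (+6 from intervention) = 381
  P = 178 − 46 − 4·40 + 3·381 = 1115
Option 3 (X := 17):
  D = 109
  X = 17
  Q = 115 + 5·109 + 2·17 = 694
  G = 132 − 2·694 = -1256
  M = 295 + 2·(-1256) = -2217
  P = 178 − 694 − 4·(-1256) + 3·(-2217) = -2143
Comparing — Option 1: P=812, Option 2: P=1115, Option 3: P=-2143. Lowest is -2143 (Option 3).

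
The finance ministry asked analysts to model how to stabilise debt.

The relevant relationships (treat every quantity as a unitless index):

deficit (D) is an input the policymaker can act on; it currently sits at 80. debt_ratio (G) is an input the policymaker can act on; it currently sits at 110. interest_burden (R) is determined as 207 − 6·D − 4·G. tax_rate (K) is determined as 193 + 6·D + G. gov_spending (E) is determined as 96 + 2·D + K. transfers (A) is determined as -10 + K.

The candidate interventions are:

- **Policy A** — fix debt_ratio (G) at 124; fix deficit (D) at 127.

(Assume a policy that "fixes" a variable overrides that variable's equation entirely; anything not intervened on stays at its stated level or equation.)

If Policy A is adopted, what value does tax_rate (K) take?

1079

Policy A (G := 124, D := 127):
  D = 127
  G = 124
  K = 193 + 6·127 + 124 = 1079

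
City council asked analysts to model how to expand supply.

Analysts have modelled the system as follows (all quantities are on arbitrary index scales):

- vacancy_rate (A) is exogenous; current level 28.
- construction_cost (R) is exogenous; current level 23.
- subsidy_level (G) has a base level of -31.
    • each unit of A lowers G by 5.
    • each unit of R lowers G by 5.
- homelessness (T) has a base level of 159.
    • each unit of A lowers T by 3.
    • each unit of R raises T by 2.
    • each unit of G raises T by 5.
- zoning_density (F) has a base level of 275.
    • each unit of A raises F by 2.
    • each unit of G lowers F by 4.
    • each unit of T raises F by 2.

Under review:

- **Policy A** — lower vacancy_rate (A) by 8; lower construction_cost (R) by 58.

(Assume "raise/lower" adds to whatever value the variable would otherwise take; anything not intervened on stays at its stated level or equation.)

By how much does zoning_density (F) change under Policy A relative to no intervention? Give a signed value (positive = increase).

1780

Baseline:
  A = 28
  R = 23
  G = -31 − 5·28 − 5·23 = -286
  T = 159 − 3·28 + 2·23 + 5·(-286) = -1309
  F = 275 + 2·28 − 4·(-286) + 2·(-1309) = -1143
Policy A (A − 8, R − 58):
  A = 28 − 8 = 20
  R = 23 − 58 = -35
  G = -31 − 5·20 − 5·(-35) = 44
  T = 159 − 3·20 + 2·(-35) + 5·44 = 249
  F = 275 + 2·20 − 4·44 + 2·249 = 637
Change in F: 637 − (-1143) = 1780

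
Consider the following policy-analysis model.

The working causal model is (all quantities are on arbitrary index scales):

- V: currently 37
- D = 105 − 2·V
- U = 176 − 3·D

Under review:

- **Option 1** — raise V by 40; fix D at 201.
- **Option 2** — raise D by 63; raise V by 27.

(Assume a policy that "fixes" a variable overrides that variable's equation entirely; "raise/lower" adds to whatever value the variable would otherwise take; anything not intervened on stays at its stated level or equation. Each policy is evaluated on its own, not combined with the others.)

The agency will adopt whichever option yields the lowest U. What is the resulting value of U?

Option 1 (V + 40, D := 201):
  V = 37 + 40 = 77
  D = 201
  U = 176 − 3·201 = -427
Option 2 (D + 63, V + 27):
  V = 37 + 27 = 64
  D = 105 − 2·64 (+63 from intervention) = 40
  U = 176 − 3·40 = 56
Comparing — Option 1: U=-427, Option 2: U=56. Lowest is -427 (Option 1).

-427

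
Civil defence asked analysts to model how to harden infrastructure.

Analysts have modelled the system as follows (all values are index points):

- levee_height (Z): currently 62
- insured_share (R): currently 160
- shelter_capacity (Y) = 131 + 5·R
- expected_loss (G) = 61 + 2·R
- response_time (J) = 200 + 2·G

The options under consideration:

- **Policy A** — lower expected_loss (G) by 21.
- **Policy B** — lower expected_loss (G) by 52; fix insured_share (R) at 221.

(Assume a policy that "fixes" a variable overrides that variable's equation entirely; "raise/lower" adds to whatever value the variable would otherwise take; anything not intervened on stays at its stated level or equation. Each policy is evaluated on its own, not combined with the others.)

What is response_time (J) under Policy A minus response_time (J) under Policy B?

Policy A (G − 21):
  R = 160
  G = 61 + 2·160 (−21 from intervention) = 360
  J = 200 + 2·360 = 920
Policy B (G − 52, R := 221):
  R = 221
  G = 61 + 2·221 (−52 from intervention) = 451
  J = 200 + 2·451 = 1102
J: 920 − 1102 = -182

-182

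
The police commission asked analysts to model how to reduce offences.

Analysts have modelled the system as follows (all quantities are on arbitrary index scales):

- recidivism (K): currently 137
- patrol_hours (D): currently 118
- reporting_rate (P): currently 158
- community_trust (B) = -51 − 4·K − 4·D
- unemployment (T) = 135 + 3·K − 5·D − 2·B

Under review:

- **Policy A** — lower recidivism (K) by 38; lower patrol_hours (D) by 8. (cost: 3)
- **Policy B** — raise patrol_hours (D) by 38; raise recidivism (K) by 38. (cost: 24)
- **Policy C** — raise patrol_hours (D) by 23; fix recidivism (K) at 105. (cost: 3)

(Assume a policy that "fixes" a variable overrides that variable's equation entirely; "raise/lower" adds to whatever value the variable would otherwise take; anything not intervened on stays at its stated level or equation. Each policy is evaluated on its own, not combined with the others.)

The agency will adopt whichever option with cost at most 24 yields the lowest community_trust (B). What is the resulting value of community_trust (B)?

-1375

Policy A (K − 38, D − 8):
  K = 137 − 38 = 99
  D = 118 − 8 = 110
  B = -51 − 4·99 − 4·110 = -887
Policy B (D + 38, K + 38):
  K = 137 + 38 = 175
  D = 118 + 38 = 156
  B = -51 − 4·175 − 4·156 = -1375
Policy C (D + 23, K := 105):
  K = 105
  D = 118 + 23 = 141
  B = -51 − 4·105 − 4·141 = -1035
Comparing — Policy A: B=-887, Policy B: B=-1375, Policy C: B=-1035. Lowest is -1375 (Policy B).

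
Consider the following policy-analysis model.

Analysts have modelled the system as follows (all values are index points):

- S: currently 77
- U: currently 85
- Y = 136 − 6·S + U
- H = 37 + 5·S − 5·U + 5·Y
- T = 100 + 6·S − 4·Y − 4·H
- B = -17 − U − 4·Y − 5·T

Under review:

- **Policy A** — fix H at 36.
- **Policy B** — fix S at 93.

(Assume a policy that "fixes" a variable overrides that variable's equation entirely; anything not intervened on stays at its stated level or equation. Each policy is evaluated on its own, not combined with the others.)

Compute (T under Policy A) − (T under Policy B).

Policy A (H := 36):
  S = 77
  U = 85
  Y = 136 − 6·77 + 85 = -241
  H = 36
  T = 100 + 6·77 − 4·(-241) − 4·36 = 1382
Policy B (S := 93):
  S = 93
  U = 85
  Y = 136 − 6·93 + 85 = -337
  H = 37 + 5·93 − 5·85 + 5·(-337) = -1608
  T = 100 + 6·93 − 4·(-337) − 4·(-1608) = 8438
T: 1382 − 8438 = -7056

-7056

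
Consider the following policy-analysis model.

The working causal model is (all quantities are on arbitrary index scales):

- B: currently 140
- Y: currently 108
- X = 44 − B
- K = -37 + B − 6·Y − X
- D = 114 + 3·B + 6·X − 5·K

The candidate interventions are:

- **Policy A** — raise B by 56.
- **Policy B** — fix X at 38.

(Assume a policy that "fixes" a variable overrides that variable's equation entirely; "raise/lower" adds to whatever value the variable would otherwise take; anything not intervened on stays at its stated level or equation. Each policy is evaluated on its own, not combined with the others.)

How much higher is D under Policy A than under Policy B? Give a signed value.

-2202

Policy A (B + 56):
  B = 140 + 56 = 196
  Y = 108
  X = 44 − 196 = -152
  K = -37 + 196 − 6·108 − (-152) = -337
  D = 114 + 3·196 + 6·(-152) − 5·(-337) = 1475
Policy B (X := 38):
  B = 140
  Y = 108
  X = 38
  K = -37 + 140 − 6·108 − 38 = -583
  D = 114 + 3·140 + 6·38 − 5·(-583) = 3677
D: 1475 − 3677 = -2202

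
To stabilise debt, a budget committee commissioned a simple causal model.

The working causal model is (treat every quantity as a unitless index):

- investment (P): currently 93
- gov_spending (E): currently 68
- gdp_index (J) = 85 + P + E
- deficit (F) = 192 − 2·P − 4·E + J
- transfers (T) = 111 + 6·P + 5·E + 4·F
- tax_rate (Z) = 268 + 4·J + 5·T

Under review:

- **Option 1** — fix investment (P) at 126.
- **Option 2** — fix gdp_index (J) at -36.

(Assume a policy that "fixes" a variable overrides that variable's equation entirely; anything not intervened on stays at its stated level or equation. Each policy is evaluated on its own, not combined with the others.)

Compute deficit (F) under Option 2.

Option 2 (J := -36):
  P = 93
  E = 68
  J = -36
  F = 192 − 2·93 − 4·68 + (-36) = -302

-302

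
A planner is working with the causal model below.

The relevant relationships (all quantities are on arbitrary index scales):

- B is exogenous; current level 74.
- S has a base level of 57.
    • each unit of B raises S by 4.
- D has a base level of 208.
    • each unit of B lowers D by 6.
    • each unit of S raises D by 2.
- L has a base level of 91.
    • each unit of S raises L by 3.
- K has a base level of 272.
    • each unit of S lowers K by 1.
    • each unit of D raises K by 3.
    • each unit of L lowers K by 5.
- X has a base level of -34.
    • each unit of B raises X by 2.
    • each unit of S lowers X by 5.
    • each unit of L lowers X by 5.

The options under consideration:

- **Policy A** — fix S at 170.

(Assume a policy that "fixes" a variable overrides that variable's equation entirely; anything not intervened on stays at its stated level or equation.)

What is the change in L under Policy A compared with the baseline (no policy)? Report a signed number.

Baseline:
  B = 74
  S = 57 + 4·74 = 353
  L = 91 + 3·353 = 1150
Policy A (S := 170):
  B = 74
  S = 170
  L = 91 + 3·170 = 601
Change in L: 601 − 1150 = -549

-549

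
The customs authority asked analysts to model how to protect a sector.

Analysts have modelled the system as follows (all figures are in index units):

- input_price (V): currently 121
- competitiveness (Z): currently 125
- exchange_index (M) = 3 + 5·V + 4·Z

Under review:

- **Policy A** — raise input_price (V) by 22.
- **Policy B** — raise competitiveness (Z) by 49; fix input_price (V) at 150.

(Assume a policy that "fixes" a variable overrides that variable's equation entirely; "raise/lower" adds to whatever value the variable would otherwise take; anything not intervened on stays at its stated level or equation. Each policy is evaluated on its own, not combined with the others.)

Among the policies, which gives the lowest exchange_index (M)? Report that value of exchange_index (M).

Policy A (V + 22):
  V = 121 + 22 = 143
  Z = 125
  M = 3 + 5·143 + 4·125 = 1218
Policy B (Z + 49, V := 150):
  V = 150
  Z = 125 + 49 = 174
  M = 3 + 5·150 + 4·174 = 1449
Comparing — Policy A: M=1218, Policy B: M=1449. Lowest is 1218 (Policy A).

1218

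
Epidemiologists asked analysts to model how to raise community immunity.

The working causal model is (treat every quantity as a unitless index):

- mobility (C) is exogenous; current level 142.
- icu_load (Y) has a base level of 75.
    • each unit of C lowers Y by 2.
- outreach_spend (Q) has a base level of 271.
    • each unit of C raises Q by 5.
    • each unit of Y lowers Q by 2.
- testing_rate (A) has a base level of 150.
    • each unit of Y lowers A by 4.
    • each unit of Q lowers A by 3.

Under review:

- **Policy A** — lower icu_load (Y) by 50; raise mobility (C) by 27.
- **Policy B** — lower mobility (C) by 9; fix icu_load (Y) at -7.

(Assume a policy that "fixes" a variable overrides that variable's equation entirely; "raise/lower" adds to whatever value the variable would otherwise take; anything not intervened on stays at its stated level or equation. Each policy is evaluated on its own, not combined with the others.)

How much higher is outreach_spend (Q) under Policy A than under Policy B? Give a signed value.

792

Policy A (Y − 50, C + 27):
  C = 142 + 27 = 169
  Y = 75 − 2·169 (−50 from intervention) = -313
  Q = 271 + 5·169 − 2·(-313) = 1742
Policy B (C − 9, Y := -7):
  C = 142 − 9 = 133
  Y = -7
  Q = 271 + 5·133 − 2·(-7) = 950
Q: 1742 − 950 = 792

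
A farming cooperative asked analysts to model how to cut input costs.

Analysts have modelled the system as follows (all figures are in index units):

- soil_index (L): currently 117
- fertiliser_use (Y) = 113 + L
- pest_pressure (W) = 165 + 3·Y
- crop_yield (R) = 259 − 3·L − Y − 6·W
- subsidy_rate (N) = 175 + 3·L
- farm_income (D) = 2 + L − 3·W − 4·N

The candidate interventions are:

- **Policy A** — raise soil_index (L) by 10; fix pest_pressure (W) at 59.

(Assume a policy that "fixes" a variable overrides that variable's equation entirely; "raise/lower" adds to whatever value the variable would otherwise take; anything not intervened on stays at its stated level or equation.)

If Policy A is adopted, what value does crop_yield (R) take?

-716

Policy A (L + 10, W := 59):
  L = 117 + 10 = 127
  Y = 113 + 127 = 240
  W = 59
  R = 259 − 3·127 − 240 − 6·59 = -716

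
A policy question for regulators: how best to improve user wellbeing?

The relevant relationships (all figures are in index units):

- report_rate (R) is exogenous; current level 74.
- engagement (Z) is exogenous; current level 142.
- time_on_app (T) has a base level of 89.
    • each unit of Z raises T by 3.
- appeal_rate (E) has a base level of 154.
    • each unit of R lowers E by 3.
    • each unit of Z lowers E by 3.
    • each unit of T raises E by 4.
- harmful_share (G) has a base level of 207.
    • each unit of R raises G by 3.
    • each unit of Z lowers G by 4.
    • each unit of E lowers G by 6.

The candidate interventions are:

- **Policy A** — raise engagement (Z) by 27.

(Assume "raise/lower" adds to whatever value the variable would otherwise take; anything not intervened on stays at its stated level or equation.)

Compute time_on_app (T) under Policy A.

596

Policy A (Z + 27):
  Z = 142 + 27 = 169
  T = 89 + 3·169 = 596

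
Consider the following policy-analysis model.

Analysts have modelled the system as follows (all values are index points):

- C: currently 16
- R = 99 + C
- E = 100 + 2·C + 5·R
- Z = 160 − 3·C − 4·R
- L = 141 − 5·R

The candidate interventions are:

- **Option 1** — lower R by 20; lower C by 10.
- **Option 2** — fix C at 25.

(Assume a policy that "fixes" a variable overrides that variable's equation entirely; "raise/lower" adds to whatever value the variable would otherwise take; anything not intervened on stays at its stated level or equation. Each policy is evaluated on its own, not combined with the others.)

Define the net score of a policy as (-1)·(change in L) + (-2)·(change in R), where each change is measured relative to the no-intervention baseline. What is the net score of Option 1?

Baseline:
  C = 16
  R = 99 + 16 = 115
  L = 141 − 5·115 = -434
Option 1 (R − 20, C − 10):
  C = 16 − 10 = 6
  R = 99 + 6 (−20 from intervention) = 85
  L = 141 − 5·85 = -284
ΔL = -284 − (-434) = 150; ΔR = 85 − 115 = -30
Score = (-1)·150 + (-2)·(-30) = -90

-90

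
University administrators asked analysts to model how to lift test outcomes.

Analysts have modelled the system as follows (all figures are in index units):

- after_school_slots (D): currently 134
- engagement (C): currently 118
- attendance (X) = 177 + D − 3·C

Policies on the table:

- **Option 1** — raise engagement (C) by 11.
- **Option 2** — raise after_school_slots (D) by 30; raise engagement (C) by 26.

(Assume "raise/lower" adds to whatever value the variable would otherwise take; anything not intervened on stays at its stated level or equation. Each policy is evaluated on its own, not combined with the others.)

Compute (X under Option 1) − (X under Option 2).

15

Option 1 (C + 11):
  D = 134
  C = 118 + 11 = 129
  X = 177 + 134 − 3·129 = -76
Option 2 (D + 30, C + 26):
  D = 134 + 30 = 164
  C = 118 + 26 = 144
  X = 177 + 164 − 3·144 = -91
X: -76 − (-91) = 15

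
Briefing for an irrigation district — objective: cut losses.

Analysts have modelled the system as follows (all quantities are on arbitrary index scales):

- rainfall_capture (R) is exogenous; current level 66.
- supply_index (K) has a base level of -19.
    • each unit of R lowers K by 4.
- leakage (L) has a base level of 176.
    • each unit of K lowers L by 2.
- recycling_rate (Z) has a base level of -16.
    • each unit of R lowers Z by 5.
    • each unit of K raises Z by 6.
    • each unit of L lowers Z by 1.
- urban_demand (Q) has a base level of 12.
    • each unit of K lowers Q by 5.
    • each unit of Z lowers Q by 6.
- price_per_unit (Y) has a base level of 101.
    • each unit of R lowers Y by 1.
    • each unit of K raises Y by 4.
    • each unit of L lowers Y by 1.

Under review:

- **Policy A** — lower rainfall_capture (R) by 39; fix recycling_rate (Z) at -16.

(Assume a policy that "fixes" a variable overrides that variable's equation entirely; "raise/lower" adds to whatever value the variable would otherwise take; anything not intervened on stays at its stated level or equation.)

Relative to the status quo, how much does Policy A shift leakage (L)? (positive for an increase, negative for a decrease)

-312

Baseline:
  R = 66
  K = -19 − 4·66 = -283
  L = 176 − 2·(-283) = 742
Policy A (R − 39, Z := -16):
  R = 66 − 39 = 27
  K = -19 − 4·27 = -127
  L = 176 − 2·(-127) = 430
Change in L: 430 − 742 = -312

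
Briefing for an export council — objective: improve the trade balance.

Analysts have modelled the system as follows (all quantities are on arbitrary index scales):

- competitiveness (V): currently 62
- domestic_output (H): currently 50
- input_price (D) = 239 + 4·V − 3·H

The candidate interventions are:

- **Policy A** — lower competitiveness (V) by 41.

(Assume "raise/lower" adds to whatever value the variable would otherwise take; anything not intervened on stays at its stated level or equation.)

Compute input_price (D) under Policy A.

173

Policy A (V − 41):
  V = 62 − 41 = 21
  H = 50
  D = 239 + 4·21 − 3·50 = 173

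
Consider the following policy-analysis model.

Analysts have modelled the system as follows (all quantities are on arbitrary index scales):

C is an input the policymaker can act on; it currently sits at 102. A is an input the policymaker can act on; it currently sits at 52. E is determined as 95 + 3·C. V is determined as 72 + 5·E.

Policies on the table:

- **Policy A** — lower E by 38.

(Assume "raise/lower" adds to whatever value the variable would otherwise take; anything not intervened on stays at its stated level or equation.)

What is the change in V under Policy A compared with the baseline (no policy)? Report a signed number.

Baseline:
  C = 102
  E = 95 + 3·102 = 401
  V = 72 + 5·401 = 2077
Policy A (E − 38):
  C = 102
  E = 95 + 3·102 (−38 from intervention) = 363
  V = 72 + 5·363 = 1887
Change in V: 1887 − 2077 = -190

-190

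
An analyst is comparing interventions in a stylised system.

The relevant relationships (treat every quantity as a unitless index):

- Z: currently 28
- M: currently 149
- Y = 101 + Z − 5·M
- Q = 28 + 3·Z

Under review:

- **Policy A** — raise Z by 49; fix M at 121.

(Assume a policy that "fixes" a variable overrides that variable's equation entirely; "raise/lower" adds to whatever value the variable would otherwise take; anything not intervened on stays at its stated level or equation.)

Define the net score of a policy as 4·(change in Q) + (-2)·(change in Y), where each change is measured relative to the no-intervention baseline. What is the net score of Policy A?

Baseline:
  Z = 28
  M = 149
  Y = 101 + 28 − 5·149 = -616
  Q = 28 + 3·28 = 112
Policy A (Z + 49, M := 121):
  Z = 28 + 49 = 77
  M = 121
  Y = 101 + 77 − 5·121 = -427
  Q = 28 + 3·77 = 259
ΔQ = 259 − 112 = 147; ΔY = -427 − (-616) = 189
Score = 4·147 + (-2)·189 = 210

210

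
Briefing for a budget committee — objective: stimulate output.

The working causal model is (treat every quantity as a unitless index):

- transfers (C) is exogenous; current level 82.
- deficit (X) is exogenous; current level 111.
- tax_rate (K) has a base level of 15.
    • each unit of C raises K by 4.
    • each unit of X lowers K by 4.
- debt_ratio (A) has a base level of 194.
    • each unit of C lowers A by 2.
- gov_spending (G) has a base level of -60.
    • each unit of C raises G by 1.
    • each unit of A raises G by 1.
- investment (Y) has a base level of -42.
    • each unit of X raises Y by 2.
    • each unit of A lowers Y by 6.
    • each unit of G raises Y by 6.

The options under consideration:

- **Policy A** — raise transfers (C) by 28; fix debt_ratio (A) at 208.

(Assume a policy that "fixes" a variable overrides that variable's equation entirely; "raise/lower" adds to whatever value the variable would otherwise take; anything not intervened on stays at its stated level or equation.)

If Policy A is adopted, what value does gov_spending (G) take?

258

Policy A (C + 28, A := 208):
  C = 82 + 28 = 110
  A = 208
  G = -60 + 110 + 208 = 258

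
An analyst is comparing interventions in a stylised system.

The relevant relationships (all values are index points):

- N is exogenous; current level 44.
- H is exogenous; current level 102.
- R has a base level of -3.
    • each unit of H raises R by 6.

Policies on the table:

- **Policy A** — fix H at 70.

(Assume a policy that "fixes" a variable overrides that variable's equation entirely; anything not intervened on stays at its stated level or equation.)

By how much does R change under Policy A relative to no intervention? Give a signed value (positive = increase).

-192

Baseline:
  H = 102
  R = -3 + 6·102 = 609
Policy A (H := 70):
  H = 70
  R = -3 + 6·70 = 417
Change in R: 417 − 609 = -192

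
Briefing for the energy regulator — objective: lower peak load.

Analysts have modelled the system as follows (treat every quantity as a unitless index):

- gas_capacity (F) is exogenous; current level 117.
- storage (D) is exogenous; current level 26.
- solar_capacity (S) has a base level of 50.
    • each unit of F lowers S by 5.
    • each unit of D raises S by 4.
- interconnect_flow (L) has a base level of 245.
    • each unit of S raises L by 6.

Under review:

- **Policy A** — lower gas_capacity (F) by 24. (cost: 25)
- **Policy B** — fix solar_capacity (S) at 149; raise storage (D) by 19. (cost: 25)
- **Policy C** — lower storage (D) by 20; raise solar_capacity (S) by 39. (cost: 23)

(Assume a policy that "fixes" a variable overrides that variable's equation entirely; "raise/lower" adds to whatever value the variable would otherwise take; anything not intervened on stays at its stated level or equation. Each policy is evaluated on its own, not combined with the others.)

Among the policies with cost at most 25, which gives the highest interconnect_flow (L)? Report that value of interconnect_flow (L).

Policy A (F − 24):
  F = 117 − 24 = 93
  D = 26
  S = 50 − 5·93 + 4·26 = -311
  L = 245 + 6·(-311) = -1621
Policy B (S := 149, D + 19):
  F = 117
  D = 26 + 19 = 45
  S = 149
  L = 245 + 6·149 = 1139
Policy C (D − 20, S + 39):
  F = 117
  D = 26 − 20 = 6
  S = 50 − 5·117 + 4·6 (+39 from intervention) = -472
  L = 245 + 6·(-472) = -2587
Comparing — Policy A: L=-1621, Policy B: L=1139, Policy C: L=-2587. Highest is 1139 (Policy B).

1139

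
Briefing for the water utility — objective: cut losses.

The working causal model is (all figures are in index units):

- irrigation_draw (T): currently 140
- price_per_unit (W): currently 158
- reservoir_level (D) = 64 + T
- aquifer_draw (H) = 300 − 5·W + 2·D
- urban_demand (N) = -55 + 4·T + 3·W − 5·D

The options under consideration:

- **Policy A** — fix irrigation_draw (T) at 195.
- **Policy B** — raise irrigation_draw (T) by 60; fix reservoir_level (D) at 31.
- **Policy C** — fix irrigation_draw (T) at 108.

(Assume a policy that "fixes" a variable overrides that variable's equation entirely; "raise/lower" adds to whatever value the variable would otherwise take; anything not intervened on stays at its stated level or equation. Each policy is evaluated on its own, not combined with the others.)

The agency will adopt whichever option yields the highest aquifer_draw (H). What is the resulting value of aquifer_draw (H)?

28

Policy A (T := 195):
  T = 195
  W = 158
  D = 64 + 195 = 259
  H = 300 − 5·158 + 2·259 = 28
Policy B (T + 60, D := 31):
  T = 140 + 60 = 200
  W = 158
  D = 31
  H = 300 − 5·158 + 2·31 = -428
Policy C (T := 108):
  T = 108
  W = 158
  D = 64 + 108 = 172
  H = 300 − 5·158 + 2·172 = -146
Comparing — Policy A: H=28, Policy B: H=-428, Policy C: H=-146. Highest is 28 (Policy A).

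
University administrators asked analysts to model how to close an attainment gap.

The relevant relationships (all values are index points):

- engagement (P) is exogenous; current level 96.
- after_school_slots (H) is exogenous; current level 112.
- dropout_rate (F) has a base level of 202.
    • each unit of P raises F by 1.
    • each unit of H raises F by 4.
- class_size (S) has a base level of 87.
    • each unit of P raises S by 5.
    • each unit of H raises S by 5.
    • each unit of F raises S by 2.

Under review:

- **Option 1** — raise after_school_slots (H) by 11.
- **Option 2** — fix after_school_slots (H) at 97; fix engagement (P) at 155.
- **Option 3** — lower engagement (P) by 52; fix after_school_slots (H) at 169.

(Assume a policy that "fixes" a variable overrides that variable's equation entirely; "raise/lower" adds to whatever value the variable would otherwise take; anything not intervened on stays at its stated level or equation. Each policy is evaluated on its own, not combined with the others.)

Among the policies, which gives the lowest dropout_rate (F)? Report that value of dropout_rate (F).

745

Option 1 (H + 11):
  P = 96
  H = 112 + 11 = 123
  F = 202 + 96 + 4·123 = 790
Option 2 (H := 97, P := 155):
  P = 155
  H = 97
  F = 202 + 155 + 4·97 = 745
Option 3 (P − 52, H := 169):
  P = 96 − 52 = 44
  H = 169
  F = 202 + 44 + 4·169 = 922
Comparing — Option 1: F=790, Option 2: F=745, Option 3: F=922. Lowest is 745 (Option 2).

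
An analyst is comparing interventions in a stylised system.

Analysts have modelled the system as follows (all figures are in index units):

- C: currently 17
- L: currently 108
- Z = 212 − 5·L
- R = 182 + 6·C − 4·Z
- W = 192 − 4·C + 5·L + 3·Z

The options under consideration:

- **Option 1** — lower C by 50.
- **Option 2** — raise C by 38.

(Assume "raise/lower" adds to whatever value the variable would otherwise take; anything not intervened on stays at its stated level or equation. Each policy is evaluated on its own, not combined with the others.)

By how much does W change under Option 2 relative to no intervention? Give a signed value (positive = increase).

Baseline:
  C = 17
  L = 108
  Z = 212 − 5·108 = -328
  W = 192 − 4·17 + 5·108 + 3·(-328) = -320
Option 2 (C + 38):
  C = 17 + 38 = 55
  L = 108
  Z = 212 − 5·108 = -328
  W = 192 − 4·55 + 5·108 + 3·(-328) = -472
Change in W: -472 − (-320) = -152

-152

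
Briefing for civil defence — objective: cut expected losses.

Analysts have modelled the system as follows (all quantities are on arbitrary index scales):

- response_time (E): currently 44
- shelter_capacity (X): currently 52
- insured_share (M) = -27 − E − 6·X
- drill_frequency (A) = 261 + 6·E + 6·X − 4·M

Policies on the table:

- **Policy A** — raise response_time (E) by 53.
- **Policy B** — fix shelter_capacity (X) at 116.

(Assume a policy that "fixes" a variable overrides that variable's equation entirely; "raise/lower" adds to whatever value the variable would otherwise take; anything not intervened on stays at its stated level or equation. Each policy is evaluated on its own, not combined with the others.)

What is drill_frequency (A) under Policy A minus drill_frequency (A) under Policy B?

-1390

Policy A (E + 53):
  E = 44 + 53 = 97
  X = 52
  M = -27 − 97 − 6·52 = -436
  A = 261 + 6·97 + 6·52 − 4·(-436) = 2899
Policy B (X := 116):
  E = 44
  X = 116
  M = -27 − 44 − 6·116 = -767
  A = 261 + 6·44 + 6·116 − 4·(-767) = 4289
A: 2899 − 4289 = -1390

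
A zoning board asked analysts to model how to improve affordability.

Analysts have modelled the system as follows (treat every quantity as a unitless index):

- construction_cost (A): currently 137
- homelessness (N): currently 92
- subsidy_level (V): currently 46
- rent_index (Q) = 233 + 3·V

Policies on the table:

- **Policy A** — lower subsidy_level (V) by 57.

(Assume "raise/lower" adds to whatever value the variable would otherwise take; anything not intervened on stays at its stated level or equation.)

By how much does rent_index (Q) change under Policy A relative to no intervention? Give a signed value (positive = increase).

-171

Baseline:
  V = 46
  Q = 233 + 3·46 = 371
Policy A (V − 57):
  V = 46 − 57 = -11
  Q = 233 + 3·(-11) = 200
Change in Q: 200 − 371 = -171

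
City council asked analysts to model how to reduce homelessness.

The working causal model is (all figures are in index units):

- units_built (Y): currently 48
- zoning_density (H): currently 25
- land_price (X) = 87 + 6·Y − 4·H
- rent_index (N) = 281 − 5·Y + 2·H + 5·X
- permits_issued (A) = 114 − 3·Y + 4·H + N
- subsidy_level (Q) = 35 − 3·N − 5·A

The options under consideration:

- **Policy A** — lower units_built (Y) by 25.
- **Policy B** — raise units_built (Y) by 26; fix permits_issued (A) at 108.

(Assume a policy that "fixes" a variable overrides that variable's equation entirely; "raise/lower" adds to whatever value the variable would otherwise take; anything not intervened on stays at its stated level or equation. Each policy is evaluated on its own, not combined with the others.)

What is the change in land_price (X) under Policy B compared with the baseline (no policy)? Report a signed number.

156

Baseline:
  Y = 48
  H = 25
  X = 87 + 6·48 − 4·25 = 275
Policy B (Y + 26, A := 108):
  Y = 48 + 26 = 74
  H = 25
  X = 87 + 6·74 − 4·25 = 431
Change in X: 431 − 275 = 156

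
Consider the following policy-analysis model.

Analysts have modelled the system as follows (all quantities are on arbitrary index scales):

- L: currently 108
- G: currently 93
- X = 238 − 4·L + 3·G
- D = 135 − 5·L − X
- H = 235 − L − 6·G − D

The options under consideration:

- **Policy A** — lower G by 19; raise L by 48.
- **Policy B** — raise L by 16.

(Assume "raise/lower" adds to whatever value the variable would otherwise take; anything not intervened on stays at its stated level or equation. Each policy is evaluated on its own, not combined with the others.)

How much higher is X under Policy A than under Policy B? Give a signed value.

Policy A (G − 19, L + 48):
  L = 108 + 48 = 156
  G = 93 − 19 = 74
  X = 238 − 4·156 + 3·74 = -164
Policy B (L + 16):
  L = 108 + 16 = 124
  G = 93
  X = 238 − 4·124 + 3·93 = 21
X: -164 − 21 = -185

-185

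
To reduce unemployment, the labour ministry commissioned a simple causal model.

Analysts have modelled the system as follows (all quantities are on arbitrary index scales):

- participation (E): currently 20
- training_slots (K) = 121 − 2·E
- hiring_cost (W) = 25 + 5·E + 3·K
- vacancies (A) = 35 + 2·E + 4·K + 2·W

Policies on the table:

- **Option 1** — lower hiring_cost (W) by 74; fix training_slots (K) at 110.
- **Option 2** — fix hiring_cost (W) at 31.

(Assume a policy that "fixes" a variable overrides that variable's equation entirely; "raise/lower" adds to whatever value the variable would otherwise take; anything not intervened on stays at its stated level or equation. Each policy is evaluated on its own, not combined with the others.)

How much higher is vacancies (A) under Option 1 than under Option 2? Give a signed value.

Option 1 (W − 74, K := 110):
  E = 20
  K = 110
  W = 25 + 5·20 + 3·110 (−74 from intervention) = 381
  A = 35 + 2·20 + 4·110 + 2·381 = 1277
Option 2 (W := 31):
  E = 20
  K = 121 − 2·20 = 81
  W = 31
  A = 35 + 2·20 + 4·81 + 2·31 = 461
A: 1277 − 461 = 816

816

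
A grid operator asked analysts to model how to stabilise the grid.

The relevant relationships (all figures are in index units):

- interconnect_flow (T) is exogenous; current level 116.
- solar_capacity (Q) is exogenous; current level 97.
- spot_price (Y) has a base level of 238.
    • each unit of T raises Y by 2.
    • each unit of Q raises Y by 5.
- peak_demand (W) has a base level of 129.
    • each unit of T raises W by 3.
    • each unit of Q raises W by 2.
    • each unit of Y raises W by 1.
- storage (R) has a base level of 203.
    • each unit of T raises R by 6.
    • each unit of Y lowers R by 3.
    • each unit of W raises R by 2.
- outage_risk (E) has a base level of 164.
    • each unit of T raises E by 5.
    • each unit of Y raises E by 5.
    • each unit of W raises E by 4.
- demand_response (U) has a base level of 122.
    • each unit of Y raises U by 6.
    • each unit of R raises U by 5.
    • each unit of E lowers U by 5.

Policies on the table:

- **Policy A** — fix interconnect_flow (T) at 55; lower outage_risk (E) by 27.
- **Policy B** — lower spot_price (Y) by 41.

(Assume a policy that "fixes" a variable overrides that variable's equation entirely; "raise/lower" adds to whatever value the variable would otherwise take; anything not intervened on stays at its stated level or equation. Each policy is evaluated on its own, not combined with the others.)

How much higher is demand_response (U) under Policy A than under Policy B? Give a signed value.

Policy A (T := 55, E − 27):
  T = 55
  Q = 97
  Y = 238 + 2·55 + 5·97 = 833
  W = 129 + 3·55 + 2·97 + 833 = 1321
  R = 203 + 6·55 − 3·833 + 2·1321 = 676
  E = 164 + 5·55 + 5·833 + 4·1321 (−27 from intervention) = 9861
  U = 122 + 6·833 + 5·676 − 5·9861 = -40805
Policy B (Y − 41):
  T = 116
  Q = 97
  Y = 238 + 2·116 + 5·97 (−41 from intervention) = 914
  W = 129 + 3·116 + 2·97 + 914 = 1585
  R = 203 + 6·116 − 3·914 + 2·1585 = 1327
  E = 164 + 5·116 + 5·914 + 4·1585 = 11654
  U = 122 + 6·914 + 5·1327 − 5·11654 = -46029
U: -40805 − (-46029) = 5224

5224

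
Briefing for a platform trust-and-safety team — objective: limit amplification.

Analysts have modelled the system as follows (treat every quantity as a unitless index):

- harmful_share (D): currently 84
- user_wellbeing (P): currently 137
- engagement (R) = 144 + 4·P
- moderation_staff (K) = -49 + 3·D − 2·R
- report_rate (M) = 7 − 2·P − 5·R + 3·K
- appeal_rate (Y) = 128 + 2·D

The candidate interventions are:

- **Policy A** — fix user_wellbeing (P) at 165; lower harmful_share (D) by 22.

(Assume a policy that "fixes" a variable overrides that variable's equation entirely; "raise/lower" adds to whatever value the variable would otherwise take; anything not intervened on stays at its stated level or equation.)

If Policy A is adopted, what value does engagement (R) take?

Policy A (P := 165, D − 22):
  P = 165
  R = 144 + 4·165 = 804

804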